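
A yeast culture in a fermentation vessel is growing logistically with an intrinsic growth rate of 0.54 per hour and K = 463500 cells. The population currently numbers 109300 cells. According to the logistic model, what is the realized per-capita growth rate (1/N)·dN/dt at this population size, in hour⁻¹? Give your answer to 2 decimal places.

(1/N)·dN/dt = r(1 − N/K) = 0.54 × (1 − 109300/463500).
= 0.54 × 0.76419 = 0.41266.

0.41 per hour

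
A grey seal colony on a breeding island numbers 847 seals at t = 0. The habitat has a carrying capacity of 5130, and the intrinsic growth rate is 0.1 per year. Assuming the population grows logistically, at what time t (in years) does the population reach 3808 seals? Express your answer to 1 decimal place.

A = (K − N₀)/N₀ = (5130 − 847)/847 = 5.0567.
Solve 5130/(1 + 5.0567·e^(−0.1t)) = 3808: 1 + 5.0567·e^(−0.1t) = 1.3472, so e^(−0.1t) = 0.0686546.
−0.1·t = ln(0.0686546) = -2.6787, so t = 2.6787/0.1 = 26.787.

26.8 years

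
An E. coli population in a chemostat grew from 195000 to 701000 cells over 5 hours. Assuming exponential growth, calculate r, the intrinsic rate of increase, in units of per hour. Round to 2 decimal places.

From N(t) = N₀·e^(rt): e^(r·5) = 701000/195000 = 3.5949.
r·5 = ln(3.5949) = 1.2795, so r = 1.2795/5 = 0.2559.

0.26 per hour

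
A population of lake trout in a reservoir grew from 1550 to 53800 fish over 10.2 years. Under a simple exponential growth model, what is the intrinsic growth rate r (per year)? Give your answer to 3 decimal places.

0.348 per year

From N(t) = N₀·e^(rt): e^(r·10.2) = 53800/1550 = 34.71.
r·10.2 = ln(34.71) = 3.547, so r = 3.547/10.2 = 0.34775.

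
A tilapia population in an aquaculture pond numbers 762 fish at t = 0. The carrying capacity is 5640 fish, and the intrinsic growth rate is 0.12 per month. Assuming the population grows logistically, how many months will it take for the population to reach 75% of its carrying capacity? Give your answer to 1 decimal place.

A = (K − N₀)/N₀ = (5640 − 762)/762 = 6.4016.
Solve 5640/(1 + 6.4016·e^(−0.12t)) = 4230: 1 + 6.4016·e^(−0.12t) = 1.3333, so e^(−0.12t) = 0.0520705.
−0.12·t = ln(0.0520705) = -2.9552, so t = 2.9552/0.12 = 24.626.

24.6 months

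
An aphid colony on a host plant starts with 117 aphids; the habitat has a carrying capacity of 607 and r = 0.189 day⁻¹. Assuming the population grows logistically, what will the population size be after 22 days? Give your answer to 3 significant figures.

570 aphids

A = (K − N₀)/N₀ = (607 − 117)/117 = 4.188.
N(t) = K/(1 + A·e^(−rt)) = 607/(1 + 4.188×e^(−0.189×22)).
e^(−4.158) = 0.015639; denominator = 1 + 4.188×0.015639 = 1.0655.
N = 607/1.0655 = 569.688.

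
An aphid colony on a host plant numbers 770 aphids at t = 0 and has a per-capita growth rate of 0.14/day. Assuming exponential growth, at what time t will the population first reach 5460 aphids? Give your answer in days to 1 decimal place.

Set N₀·e^(rt) = 5460: e^(0.14·t) = 5460/770 = 7.0909.
0.14·t = ln(7.0909) = 1.9588, so t = 1.9588/0.14 = 13.992.

14.0 days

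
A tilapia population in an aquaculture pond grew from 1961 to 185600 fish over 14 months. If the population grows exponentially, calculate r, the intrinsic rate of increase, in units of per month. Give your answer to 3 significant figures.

0.325 per month

From N(t) = N₀·e^(rt): e^(r·14) = 185600/1961 = 94.646.
r·14 = ln(94.646) = 4.5501, so r = 4.5501/14 = 0.32501.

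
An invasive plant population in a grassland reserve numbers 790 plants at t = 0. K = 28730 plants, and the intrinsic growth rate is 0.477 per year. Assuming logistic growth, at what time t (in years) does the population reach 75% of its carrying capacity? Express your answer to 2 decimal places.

9.78 years

A = (K − N₀)/N₀ = (28730 − 790)/790 = 35.367.
Solve 28730/(1 + 35.367·e^(−0.477t)) = 21547.5: 1 + 35.367·e^(−0.477t) = 1.3333, so e^(−0.477t) = 0.00942496.
−0.477·t = ln(0.00942496) = -4.6644, so t = 4.6644/0.477 = 9.7786.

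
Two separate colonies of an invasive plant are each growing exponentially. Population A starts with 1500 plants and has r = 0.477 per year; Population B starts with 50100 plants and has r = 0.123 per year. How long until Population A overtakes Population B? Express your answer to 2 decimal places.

Set 1500·e^(0.477t) = 50100·e^(0.123t).
e^((0.477 − 0.123)t) = 50100/1500 → e^(0.354·t) = 33.4.
0.354·t = ln(33.4) = 3.5086, so t = 3.5086/0.354 = 9.9112.

9.91 years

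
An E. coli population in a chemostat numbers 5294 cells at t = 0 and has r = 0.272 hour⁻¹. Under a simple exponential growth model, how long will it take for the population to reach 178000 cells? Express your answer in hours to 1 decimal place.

12.9 hours

Set N₀·e^(rt) = 178000: e^(0.272·t) = 178000/5294 = 33.623.
0.272·t = ln(33.623) = 3.5152, so t = 3.5152/0.272 = 12.924.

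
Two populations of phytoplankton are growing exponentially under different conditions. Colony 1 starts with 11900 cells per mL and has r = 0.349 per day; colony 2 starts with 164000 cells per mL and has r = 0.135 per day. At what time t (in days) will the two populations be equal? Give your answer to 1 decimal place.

12.3 days

Set 11900·e^(0.349t) = 164000·e^(0.135t).
e^((0.349 − 0.135)t) = 164000/11900 → e^(0.214·t) = 13.782.
0.214·t = ln(13.782) = 2.6233, so t = 2.6233/0.214 = 12.259.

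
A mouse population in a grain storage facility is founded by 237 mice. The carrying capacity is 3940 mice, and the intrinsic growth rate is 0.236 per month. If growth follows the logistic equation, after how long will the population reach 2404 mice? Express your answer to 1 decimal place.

13.5 months

A = (K − N₀)/N₀ = (3940 − 237)/237 = 15.624.
Solve 3940/(1 + 15.624·e^(−0.236t)) = 2404: 1 + 15.624·e^(−0.236t) = 1.6389, so e^(−0.236t) = 0.0408932.
−0.236·t = ln(0.0408932) = -3.1968, so t = 3.1968/0.236 = 13.546.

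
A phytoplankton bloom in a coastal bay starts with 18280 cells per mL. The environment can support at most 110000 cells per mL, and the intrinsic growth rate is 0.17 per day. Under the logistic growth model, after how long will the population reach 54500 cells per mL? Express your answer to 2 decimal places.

9.38 days

A = (K − N₀)/N₀ = (110000 − 18280)/18280 = 5.0175.
Solve 110000/(1 + 5.0175·e^(−0.17t)) = 54500: 1 + 5.0175·e^(−0.17t) = 2.0183, so e^(−0.17t) = 0.202959.
−0.17·t = ln(0.202959) = -1.5948, so t = 1.5948/0.17 = 9.3809.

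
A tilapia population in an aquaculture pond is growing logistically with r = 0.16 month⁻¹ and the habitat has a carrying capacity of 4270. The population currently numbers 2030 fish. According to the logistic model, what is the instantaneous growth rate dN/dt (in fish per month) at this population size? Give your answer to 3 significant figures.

dN/dt = rN(1 − N/K) = 0.16 × 2030 × (1 − 2030/4270).
1 − 2030/4270 = 0.52459; dN/dt = 0.16 × 2030 × 0.52459 = 170.39.

170 fish per month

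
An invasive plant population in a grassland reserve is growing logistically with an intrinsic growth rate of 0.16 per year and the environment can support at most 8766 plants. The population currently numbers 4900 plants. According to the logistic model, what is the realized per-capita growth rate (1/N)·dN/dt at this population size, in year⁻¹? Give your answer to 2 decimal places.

(1/N)·dN/dt = r(1 − N/K) = 0.16 × (1 − 4900/8766).
= 0.16 × 0.44102 = 0.070564.

0.07 per year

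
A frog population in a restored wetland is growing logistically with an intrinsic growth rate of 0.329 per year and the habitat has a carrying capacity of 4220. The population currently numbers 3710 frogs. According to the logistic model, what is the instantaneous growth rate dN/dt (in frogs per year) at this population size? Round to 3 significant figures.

dN/dt = rN(1 − N/K) = 0.329 × 3710 × (1 − 3710/4220).
1 − 3710/4220 = 0.12085; dN/dt = 0.329 × 3710 × 0.12085 = 147.51.

148 frogs per year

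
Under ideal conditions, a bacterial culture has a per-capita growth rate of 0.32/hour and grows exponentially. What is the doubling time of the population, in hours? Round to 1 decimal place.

2.2 hours

Doubling time t_d = ln(2)/r = 0.6931/0.32 = 2.1661.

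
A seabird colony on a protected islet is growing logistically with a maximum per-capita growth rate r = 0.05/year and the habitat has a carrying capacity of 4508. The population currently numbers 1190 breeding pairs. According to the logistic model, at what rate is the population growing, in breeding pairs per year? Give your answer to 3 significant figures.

dN/dt = rN(1 − N/K) = 0.05 × 1190 × (1 − 1190/4508).
1 − 1190/4508 = 0.73602; dN/dt = 0.05 × 1190 × 0.73602 = 43.793.

43.8 breeding pairs per year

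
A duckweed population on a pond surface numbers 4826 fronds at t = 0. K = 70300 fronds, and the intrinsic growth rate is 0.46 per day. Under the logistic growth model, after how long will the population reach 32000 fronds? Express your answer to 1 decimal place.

A = (K − N₀)/N₀ = (70300 − 4826)/4826 = 13.567.
Solve 70300/(1 + 13.567·e^(−0.46t)) = 32000: 1 + 13.567·e^(−0.46t) = 2.1969, so e^(−0.46t) = 0.08822.
−0.46·t = ln(0.08822) = -2.4279, so t = 2.4279/0.46 = 5.2781.

5.3 days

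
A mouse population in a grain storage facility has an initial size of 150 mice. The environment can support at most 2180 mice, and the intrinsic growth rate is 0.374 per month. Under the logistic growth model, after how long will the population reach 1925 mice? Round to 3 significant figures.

A = (K − N₀)/N₀ = (2180 − 150)/150 = 13.533.
Solve 2180/(1 + 13.533·e^(−0.374t)) = 1925: 1 + 13.533·e^(−0.374t) = 1.1325, so e^(−0.374t) = 0.00978824.
−0.374·t = ln(0.00978824) = -4.6266, so t = 4.6266/0.374 = 12.371.

12.4 months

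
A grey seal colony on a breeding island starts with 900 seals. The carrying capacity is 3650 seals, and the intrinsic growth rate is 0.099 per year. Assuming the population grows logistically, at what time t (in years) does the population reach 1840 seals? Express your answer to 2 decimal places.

11.45 years

A = (K − N₀)/N₀ = (3650 − 900)/900 = 3.0556.
Solve 3650/(1 + 3.0556·e^(−0.099t)) = 1840: 1 + 3.0556·e^(−0.099t) = 1.9837, so e^(−0.099t) = 0.321937.
−0.099·t = ln(0.321937) = -1.1334, so t = 1.1334/0.099 = 11.448.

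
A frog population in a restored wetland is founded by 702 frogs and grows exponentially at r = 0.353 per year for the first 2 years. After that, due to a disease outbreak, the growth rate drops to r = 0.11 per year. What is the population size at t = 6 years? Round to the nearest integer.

Phase 1: N(2) = 702·e^(0.353×2) = 702·e^0.706 = 1422.16.
Phase 2 runs for 6 − 2 = 4 years at r = 0.11.
N(6) = 1422.16·e^(0.11×4) = 1422.16·e^0.44 = 2208.2.

2208 frogs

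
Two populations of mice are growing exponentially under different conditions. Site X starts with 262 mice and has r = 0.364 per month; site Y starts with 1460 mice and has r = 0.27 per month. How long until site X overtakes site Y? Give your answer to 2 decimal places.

Set 262·e^(0.364t) = 1460·e^(0.27t).
e^((0.364 − 0.27)t) = 1460/262 → e^(0.094·t) = 5.5725.
0.094·t = ln(5.5725) = 1.7178, so t = 1.7178/0.094 = 18.275.

18.27 months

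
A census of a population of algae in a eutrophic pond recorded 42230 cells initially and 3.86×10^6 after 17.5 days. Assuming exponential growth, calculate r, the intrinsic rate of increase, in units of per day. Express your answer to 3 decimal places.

0.258 per day

From N(t) = N₀·e^(rt): e^(r·17.5) = 3.86×10^6/42230 = 91.404.
r·17.5 = ln(91.404) = 4.5153, so r = 4.5153/17.5 = 0.25802.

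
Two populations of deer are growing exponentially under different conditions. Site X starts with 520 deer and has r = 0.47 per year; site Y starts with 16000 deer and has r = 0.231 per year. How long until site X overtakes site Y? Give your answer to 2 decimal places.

14.34 years

Set 520·e^(0.47t) = 16000·e^(0.231t).
e^((0.47 − 0.231)t) = 16000/520 → e^(0.239·t) = 30.769.
0.239·t = ln(30.769) = 3.4265, so t = 3.4265/0.239 = 14.337.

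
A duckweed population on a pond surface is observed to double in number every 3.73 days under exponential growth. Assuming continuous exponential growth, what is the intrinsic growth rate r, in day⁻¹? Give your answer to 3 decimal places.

0.186 per day

r = ln(2)/t_d = 0.6931/3.73 = 0.18583.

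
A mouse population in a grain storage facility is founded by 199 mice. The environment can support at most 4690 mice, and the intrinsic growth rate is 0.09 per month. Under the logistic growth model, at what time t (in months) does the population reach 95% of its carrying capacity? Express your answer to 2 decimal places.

A = (K − N₀)/N₀ = (4690 − 199)/199 = 22.568.
Solve 4690/(1 + 22.568·e^(−0.09t)) = 4455.5: 1 + 22.568·e^(−0.09t) = 1.0526, so e^(−0.09t) = 0.00233215.
−0.09·t = ln(0.00233215) = -6.061, so t = 6.061/0.09 = 67.344.

67.34 months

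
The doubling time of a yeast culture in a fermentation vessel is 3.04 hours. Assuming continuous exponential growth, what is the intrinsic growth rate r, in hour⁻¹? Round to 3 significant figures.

r = ln(2)/t_d = 0.6931/3.04 = 0.22801.

0.228 per hour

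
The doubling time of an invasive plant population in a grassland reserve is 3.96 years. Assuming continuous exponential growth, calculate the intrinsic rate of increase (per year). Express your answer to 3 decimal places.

r = ln(2)/t_d = 0.6931/3.96 = 0.17504.

0.175 per year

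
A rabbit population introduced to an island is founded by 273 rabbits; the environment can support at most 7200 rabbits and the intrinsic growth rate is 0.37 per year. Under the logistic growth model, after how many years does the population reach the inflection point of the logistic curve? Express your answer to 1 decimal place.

8.7 years

Logistic growth is fastest at N = K/2 = 3600.
A = (K − N₀)/N₀ = 25.374. Set K/(1 + A·e^(−rt)) = K/2 → A·e^(−rt) = 1.
e^(−0.37t) = 1/25.374 = 0.039411, so t = ln(25.374)/0.37 = 3.2337/0.37 = 8.7398.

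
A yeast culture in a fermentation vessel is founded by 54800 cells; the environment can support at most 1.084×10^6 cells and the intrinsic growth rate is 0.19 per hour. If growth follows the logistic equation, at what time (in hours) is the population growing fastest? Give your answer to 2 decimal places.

15.44 hours

Logistic growth is fastest at N = K/2 = 542000.
A = (K − N₀)/N₀ = 18.781. Set K/(1 + A·e^(−rt)) = K/2 → A·e^(−rt) = 1.
e^(−0.19t) = 1/18.781 = 0.0532452, so t = ln(18.781)/0.19 = 2.9328/0.19 = 15.436.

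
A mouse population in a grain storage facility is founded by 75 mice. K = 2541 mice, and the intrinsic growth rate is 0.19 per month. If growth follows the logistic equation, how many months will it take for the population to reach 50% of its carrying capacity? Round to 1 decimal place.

A = (K − N₀)/N₀ = (2541 − 75)/75 = 32.88.
Solve 2541/(1 + 32.88·e^(−0.19t)) = 1270.5: 1 + 32.88·e^(−0.19t) = 2, so e^(−0.19t) = 0.0304136.
−0.19·t = ln(0.0304136) = -3.4929, so t = 3.4929/0.19 = 18.383.

18.4 months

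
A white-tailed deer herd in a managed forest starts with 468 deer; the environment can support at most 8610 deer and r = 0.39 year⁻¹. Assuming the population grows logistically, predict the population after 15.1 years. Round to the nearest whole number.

A = (K − N₀)/N₀ = (8610 − 468)/468 = 17.397.
N(t) = K/(1 + A·e^(−rt)) = 8610/(1 + 17.397×e^(−0.39×15.1)).
e^(−5.889) = 0.0027697; denominator = 1 + 17.397×0.0027697 = 1.0482.
N = 8610/1.0482 = 8214.19.

8214 deer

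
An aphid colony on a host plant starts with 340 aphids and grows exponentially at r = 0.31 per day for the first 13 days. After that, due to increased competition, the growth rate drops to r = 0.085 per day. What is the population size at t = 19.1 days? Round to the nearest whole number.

32127 aphids

Phase 1: N(13) = 340·e^(0.31×13) = 340·e^4.03 = 19128.7.
Phase 2 runs for 19.1 − 13 = 6.1 days at r = 0.085.
N(19.1) = 19128.7·e^(0.085×6.1) = 19128.7·e^0.5185 = 32126.8.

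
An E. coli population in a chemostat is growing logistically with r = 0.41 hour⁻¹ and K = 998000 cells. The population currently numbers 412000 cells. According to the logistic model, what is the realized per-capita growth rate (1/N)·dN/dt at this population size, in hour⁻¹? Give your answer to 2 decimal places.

(1/N)·dN/dt = r(1 − N/K) = 0.41 × (1 − 412000/998000).
= 0.41 × 0.58717 = 0.24074.

0.24 per hour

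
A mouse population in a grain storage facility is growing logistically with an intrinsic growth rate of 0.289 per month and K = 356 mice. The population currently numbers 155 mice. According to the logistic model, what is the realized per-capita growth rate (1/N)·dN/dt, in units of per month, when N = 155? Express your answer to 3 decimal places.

0.163 per month

(1/N)·dN/dt = r(1 − N/K) = 0.289 × (1 − 155/356).
= 0.289 × 0.56461 = 0.16317.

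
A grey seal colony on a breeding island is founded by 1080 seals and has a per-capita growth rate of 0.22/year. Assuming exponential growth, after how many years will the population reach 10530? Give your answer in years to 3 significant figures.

Set N₀·e^(rt) = 10530: e^(0.22·t) = 10530/1080 = 9.75.
0.22·t = ln(9.75) = 2.2773, so t = 2.2773/0.22 = 10.351.

10.4 years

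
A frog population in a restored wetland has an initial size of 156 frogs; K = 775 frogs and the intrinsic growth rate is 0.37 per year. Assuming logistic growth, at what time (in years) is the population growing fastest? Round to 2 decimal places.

Logistic growth is fastest at N = K/2 = 387.5.
A = (K − N₀)/N₀ = 3.9679. Set K/(1 + A·e^(−rt)) = K/2 → A·e^(−rt) = 1.
e^(−0.37t) = 1/3.9679 = 0.252019, so t = ln(3.9679)/0.37 = 1.3782/0.37 = 3.725.

3.72 years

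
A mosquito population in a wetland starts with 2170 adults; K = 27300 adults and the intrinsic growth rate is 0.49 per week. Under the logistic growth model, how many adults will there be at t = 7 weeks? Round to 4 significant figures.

19850 adults

A = (K − N₀)/N₀ = (27300 − 2170)/2170 = 11.581.
N(t) = K/(1 + A·e^(−rt)) = 27300/(1 + 11.581×e^(−0.49×7)).
e^(−3.43) = 0.032387; denominator = 1 + 11.581×0.032387 = 1.3751.
N = 27300/1.3751 = 19853.7.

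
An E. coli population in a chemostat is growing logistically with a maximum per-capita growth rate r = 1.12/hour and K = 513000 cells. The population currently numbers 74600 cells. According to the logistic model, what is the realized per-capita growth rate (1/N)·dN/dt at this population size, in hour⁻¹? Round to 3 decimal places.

0.957 per hour

(1/N)·dN/dt = r(1 − N/K) = 1.12 × (1 − 74600/513000).
= 1.12 × 0.85458 = 0.95713.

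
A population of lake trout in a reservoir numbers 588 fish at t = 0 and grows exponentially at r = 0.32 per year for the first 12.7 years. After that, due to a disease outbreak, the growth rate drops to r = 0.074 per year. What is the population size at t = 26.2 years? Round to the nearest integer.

92942 fish

Phase 1: N(12.7) = 588·e^(0.32×12.7) = 588·e^4.064 = 34225.5.
Phase 2 runs for 26.2 − 12.7 = 13.5 years at r = 0.074.
N(26.2) = 34225.5·e^(0.074×13.5) = 34225.5·e^0.999 = 92941.6.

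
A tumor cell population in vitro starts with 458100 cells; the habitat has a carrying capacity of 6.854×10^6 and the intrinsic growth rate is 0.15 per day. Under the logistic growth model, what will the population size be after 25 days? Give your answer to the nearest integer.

A = (K − N₀)/N₀ = (6.854×10^6 − 458100)/458100 = 13.962.
N(t) = K/(1 + A·e^(−rt)) = 6.854×10^6/(1 + 13.962×e^(−0.15×25)).
e^(−3.75) = 0.023518; denominator = 1 + 13.962×0.023518 = 1.3284.
N = 6.854×10^6/1.3284 = 5.159785×10^6.

5159785 cells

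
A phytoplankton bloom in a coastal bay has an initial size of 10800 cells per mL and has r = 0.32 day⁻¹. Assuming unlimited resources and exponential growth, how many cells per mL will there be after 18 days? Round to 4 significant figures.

N(t) = N₀·e^(rt) = 10800 × e^(0.32×18) = 10800 × e^5.76.
e^5.76 ≈ 317.35, so N ≈ 10800 × 317.35 = 3.427362×10^6.

3427000 cells per mL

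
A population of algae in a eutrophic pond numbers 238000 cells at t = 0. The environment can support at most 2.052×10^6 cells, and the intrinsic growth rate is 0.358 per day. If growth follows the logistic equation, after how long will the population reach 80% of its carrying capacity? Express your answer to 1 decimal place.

9.5 days

A = (K − N₀)/N₀ = (2.052×10^6 − 238000)/238000 = 7.6218.
Solve 2.052×10^6/(1 + 7.6218·e^(−0.358t)) = 1.6416×10^6: 1 + 7.6218·e^(−0.358t) = 1.25, so e^(−0.358t) = 0.0328004.
−0.358·t = ln(0.0328004) = -3.4173, so t = 3.4173/0.358 = 9.5456.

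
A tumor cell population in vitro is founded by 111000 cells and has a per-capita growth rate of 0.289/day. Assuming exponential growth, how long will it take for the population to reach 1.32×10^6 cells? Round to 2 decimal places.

Set N₀·e^(rt) = 1.32×10^6: e^(0.289·t) = 1.32×10^6/111000 = 11.892.
0.289·t = ln(11.892) = 2.4759, so t = 2.4759/0.289 = 8.567.

8.57 days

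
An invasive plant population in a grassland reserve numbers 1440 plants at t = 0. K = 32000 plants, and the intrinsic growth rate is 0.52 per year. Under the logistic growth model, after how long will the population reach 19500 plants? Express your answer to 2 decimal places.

A = (K − N₀)/N₀ = (32000 − 1440)/1440 = 21.222.
Solve 32000/(1 + 21.222·e^(−0.52t)) = 19500: 1 + 21.222·e^(−0.52t) = 1.641, so e^(−0.52t) = 0.0302054.
−0.52·t = ln(0.0302054) = -3.4997, so t = 3.4997/0.52 = 6.7303.

6.73 years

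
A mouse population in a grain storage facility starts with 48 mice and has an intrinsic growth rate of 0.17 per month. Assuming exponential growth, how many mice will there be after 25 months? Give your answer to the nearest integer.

3365 mice

N(t) = N₀·e^(rt) = 48 × e^(0.17×25) = 48 × e^4.25.
e^4.25 ≈ 70.105, so N ≈ 48 × 70.105 = 3365.06.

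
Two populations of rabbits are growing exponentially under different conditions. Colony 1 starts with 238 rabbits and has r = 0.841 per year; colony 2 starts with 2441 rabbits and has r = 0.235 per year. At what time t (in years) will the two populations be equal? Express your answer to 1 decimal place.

Set 238·e^(0.841t) = 2441·e^(0.235t).
e^((0.841 − 0.235)t) = 2441/238 → e^(0.606·t) = 10.256.
0.606·t = ln(10.256) = 2.3279, so t = 2.3279/0.606 = 3.8414.

3.8 years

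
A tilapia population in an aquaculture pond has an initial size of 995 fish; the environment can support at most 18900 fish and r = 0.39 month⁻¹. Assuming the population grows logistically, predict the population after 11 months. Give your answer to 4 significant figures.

A = (K − N₀)/N₀ = (18900 − 995)/995 = 17.995.
N(t) = K/(1 + A·e^(−rt)) = 18900/(1 + 17.995×e^(−0.39×11)).
e^(−4.29) = 0.013705; denominator = 1 + 17.995×0.013705 = 1.2466.
N = 18900/1.2466 = 15161.

15160 fish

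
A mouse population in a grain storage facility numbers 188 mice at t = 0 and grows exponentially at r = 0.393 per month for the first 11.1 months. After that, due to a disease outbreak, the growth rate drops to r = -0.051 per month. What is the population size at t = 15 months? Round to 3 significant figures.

Phase 1: N(11.1) = 188·e^(0.393×11.1) = 188·e^4.362 = 14746.2.
Phase 2 runs for 15 − 11.1 = 3.9 months at r = -0.051.
N(15) = 14746.2·e^(-0.051×3.9) = 14746.2·e^-0.1989 = 12086.5.

12100 mice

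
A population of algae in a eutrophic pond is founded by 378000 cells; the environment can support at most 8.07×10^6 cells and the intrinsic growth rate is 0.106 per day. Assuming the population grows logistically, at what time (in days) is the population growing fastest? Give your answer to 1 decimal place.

28.4 days

Logistic growth is fastest at N = K/2 = 4.035×10^6.
A = (K − N₀)/N₀ = 20.349. Set K/(1 + A·e^(−rt)) = K/2 → A·e^(−rt) = 1.
e^(−0.106t) = 1/20.349 = 0.049142, so t = ln(20.349)/0.106 = 3.013/0.106 = 28.425.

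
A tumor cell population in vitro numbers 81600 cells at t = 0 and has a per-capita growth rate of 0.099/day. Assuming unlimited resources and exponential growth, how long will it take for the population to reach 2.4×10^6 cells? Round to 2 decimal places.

Set N₀·e^(rt) = 2.4×10^6: e^(0.099·t) = 2.4×10^6/81600 = 29.412.
0.099·t = ln(29.412) = 3.3814, so t = 3.3814/0.099 = 34.156.

34.16 days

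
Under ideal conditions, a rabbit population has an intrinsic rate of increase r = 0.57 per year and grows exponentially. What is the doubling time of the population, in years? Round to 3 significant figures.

1.22 years

Doubling time t_d = ln(2)/r = 0.6931/0.57 = 1.216.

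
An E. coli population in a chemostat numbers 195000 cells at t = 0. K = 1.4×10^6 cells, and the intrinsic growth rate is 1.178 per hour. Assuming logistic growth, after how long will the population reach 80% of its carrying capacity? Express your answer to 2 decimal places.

A = (K − N₀)/N₀ = (1.4×10^6 − 195000)/195000 = 6.1795.
Solve 1.4×10^6/(1 + 6.1795·e^(−1.178t)) = 1.12×10^6: 1 + 6.1795·e^(−1.178t) = 1.25, so e^(−1.178t) = 0.0404564.
−1.178·t = ln(0.0404564) = -3.2075, so t = 3.2075/1.178 = 2.7229.

2.72 hours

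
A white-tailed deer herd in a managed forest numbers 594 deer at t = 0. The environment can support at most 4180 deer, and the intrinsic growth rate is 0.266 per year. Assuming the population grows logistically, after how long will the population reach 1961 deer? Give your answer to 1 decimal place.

6.3 years

A = (K − N₀)/N₀ = (4180 − 594)/594 = 6.037.
Solve 4180/(1 + 6.037·e^(−0.266t)) = 1961: 1 + 6.037·e^(−0.266t) = 2.1316, so e^(−0.266t) = 0.187437.
−0.266·t = ln(0.187437) = -1.6743, so t = 1.6743/0.266 = 6.2944.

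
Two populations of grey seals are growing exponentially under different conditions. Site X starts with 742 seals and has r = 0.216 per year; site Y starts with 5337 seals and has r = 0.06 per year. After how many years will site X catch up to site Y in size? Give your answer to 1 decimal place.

12.6 years

Set 742·e^(0.216t) = 5337·e^(0.06t).
e^((0.216 − 0.06)t) = 5337/742 → e^(0.156·t) = 7.1927.
0.156·t = ln(7.1927) = 1.9731, so t = 1.9731/0.156 = 12.648.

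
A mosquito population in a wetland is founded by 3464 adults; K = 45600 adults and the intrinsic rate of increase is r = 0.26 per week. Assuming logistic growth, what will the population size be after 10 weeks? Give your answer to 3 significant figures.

A = (K − N₀)/N₀ = (45600 − 3464)/3464 = 12.164.
N(t) = K/(1 + A·e^(−rt)) = 45600/(1 + 12.164×e^(−0.26×10)).
e^(−2.6) = 0.074274; denominator = 1 + 12.164×0.074274 = 1.9035.
N = 45600/1.9035 = 23956.4.

24000 adults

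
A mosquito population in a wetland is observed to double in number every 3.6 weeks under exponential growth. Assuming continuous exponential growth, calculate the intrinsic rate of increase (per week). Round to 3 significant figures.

0.193 per week

r = ln(2)/t_d = 0.6931/3.6 = 0.19254.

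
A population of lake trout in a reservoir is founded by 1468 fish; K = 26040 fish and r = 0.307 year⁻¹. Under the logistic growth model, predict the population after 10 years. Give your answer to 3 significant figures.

A = (K − N₀)/N₀ = (26040 − 1468)/1468 = 16.738.
N(t) = K/(1 + A·e^(−rt)) = 26040/(1 + 16.738×e^(−0.307×10)).
e^(−3.07) = 0.046421; denominator = 1 + 16.738×0.046421 = 1.777.
N = 26040/1.777 = 14653.8.

14700 fish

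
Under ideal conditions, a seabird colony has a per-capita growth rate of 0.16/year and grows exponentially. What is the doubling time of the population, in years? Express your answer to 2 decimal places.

4.33 years

Doubling time t_d = ln(2)/r = 0.6931/0.16 = 4.3322.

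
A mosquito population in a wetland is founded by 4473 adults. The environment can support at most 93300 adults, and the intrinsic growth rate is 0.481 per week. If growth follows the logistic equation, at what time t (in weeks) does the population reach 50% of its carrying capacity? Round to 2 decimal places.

A = (K − N₀)/N₀ = (93300 − 4473)/4473 = 19.858.
Solve 93300/(1 + 19.858·e^(−0.481t)) = 46650: 1 + 19.858·e^(−0.481t) = 2, so e^(−0.481t) = 0.0503563.
−0.481·t = ln(0.0503563) = -2.9886, so t = 2.9886/0.481 = 6.2134.

6.21 weeks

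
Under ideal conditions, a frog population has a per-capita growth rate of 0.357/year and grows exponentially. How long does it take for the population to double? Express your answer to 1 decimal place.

1.9 years

Doubling time t_d = ln(2)/r = 0.6931/0.357 = 1.9416.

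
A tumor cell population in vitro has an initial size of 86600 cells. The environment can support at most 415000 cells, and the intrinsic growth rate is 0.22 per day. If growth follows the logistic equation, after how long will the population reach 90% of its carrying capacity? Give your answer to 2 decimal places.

16.05 days

A = (K − N₀)/N₀ = (415000 − 86600)/86600 = 3.7921.
Solve 415000/(1 + 3.7921·e^(−0.22t)) = 373500: 1 + 3.7921·e^(−0.22t) = 1.1111, so e^(−0.22t) = 0.0293003.
−0.22·t = ln(0.0293003) = -3.5302, so t = 3.5302/0.22 = 16.046.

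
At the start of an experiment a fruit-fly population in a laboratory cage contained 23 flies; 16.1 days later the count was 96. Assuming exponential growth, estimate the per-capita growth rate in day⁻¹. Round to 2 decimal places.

From N(t) = N₀·e^(rt): e^(r·16.1) = 96/23 = 4.1739.
r·16.1 = ln(4.1739) = 1.4289, so r = 1.4289/16.1 = 0.088749.

0.09 per day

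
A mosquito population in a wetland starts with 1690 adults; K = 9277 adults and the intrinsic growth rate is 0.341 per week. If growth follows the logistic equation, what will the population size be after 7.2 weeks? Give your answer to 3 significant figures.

A = (K − N₀)/N₀ = (9277 − 1690)/1690 = 4.4893.
N(t) = K/(1 + A·e^(−rt)) = 9277/(1 + 4.4893×e^(−0.341×7.2)).
e^(−2.455) = 0.085846; denominator = 1 + 4.4893×0.085846 = 1.3854.
N = 9277/1.3854 = 6696.3.

6700 adults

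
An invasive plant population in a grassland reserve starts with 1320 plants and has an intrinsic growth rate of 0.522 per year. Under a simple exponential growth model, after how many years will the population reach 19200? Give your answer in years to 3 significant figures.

5.13 years

Set N₀·e^(rt) = 19200: e^(0.522·t) = 19200/1320 = 14.545.
0.522·t = ln(14.545) = 2.6773, so t = 2.6773/0.522 = 5.1289.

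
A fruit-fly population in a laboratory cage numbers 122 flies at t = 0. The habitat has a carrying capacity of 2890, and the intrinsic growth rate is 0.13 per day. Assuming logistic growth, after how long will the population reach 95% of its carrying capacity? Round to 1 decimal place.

A = (K − N₀)/N₀ = (2890 − 122)/122 = 22.689.
Solve 2890/(1 + 22.689·e^(−0.13t)) = 2745.5: 1 + 22.689·e^(−0.13t) = 1.0526, so e^(−0.13t) = 0.00231974.
−0.13·t = ln(0.00231974) = -6.0663, so t = 6.0663/0.13 = 46.664.

46.7 days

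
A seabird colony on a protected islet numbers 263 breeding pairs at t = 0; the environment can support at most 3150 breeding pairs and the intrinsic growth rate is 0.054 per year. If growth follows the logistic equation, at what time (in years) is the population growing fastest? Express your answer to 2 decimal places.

44.37 years

Logistic growth is fastest at N = K/2 = 1575.
A = (K − N₀)/N₀ = 10.977. Set K/(1 + A·e^(−rt)) = K/2 → A·e^(−rt) = 1.
e^(−0.054t) = 1/10.977 = 0.091098, so t = ln(10.977)/0.054 = 2.3958/0.054 = 44.367.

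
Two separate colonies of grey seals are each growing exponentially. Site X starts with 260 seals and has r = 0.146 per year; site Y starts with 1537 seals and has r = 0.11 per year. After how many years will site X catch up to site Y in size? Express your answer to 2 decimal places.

49.36 years

Set 260·e^(0.146t) = 1537·e^(0.11t).
e^((0.146 − 0.11)t) = 1537/260 → e^(0.036·t) = 5.9115.
0.036·t = ln(5.9115) = 1.7769, so t = 1.7769/0.036 = 49.359.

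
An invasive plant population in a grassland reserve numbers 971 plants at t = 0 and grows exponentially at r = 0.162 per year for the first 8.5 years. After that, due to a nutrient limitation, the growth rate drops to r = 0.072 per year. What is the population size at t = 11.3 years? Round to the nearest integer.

Phase 1: N(8.5) = 971·e^(0.162×8.5) = 971·e^1.377 = 3848.07.
Phase 2 runs for 11.3 − 8.5 = 2.8 years at r = 0.072.
N(11.3) = 3848.07·e^(0.072×2.8) = 3848.07·e^0.2016 = 4707.57.

4708 plants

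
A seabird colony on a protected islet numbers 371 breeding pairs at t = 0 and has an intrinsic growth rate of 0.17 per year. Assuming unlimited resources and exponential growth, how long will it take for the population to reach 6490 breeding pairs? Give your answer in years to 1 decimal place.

Set N₀·e^(rt) = 6490: e^(0.17·t) = 6490/371 = 17.493.
0.17·t = ln(17.493) = 2.8618, so t = 2.8618/0.17 = 16.834.

16.8 years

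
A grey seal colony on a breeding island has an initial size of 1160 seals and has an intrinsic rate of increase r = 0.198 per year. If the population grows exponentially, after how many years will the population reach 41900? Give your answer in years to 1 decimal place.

Set N₀·e^(rt) = 41900: e^(0.198·t) = 41900/1160 = 36.121.
0.198·t = ln(36.121) = 3.5869, so t = 3.5869/0.198 = 18.115.

18.1 years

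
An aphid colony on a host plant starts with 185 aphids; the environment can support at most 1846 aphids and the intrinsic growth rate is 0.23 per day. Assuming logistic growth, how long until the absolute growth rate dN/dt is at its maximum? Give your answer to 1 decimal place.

Logistic growth is fastest at N = K/2 = 923.
A = (K − N₀)/N₀ = 8.9784. Set K/(1 + A·e^(−rt)) = K/2 → A·e^(−rt) = 1.
e^(−0.23t) = 1/8.9784 = 0.111379, so t = ln(8.9784)/0.23 = 2.1948/0.23 = 9.5427.

9.5 days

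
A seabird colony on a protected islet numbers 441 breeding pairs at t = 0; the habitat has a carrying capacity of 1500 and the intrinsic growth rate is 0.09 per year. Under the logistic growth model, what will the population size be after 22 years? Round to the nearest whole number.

A = (K − N₀)/N₀ = (1500 − 441)/441 = 2.4014.
N(t) = K/(1 + A·e^(−rt)) = 1500/(1 + 2.4014×e^(−0.09×22)).
e^(−1.98) = 0.13807; denominator = 1 + 2.4014×0.13807 = 1.3316.
N = 1500/1.3316 = 1126.5.

1127 breeding pairs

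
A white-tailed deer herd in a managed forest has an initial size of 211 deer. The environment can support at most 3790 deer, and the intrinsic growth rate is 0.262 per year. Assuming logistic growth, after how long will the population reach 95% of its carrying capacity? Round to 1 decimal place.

22.0 years

A = (K − N₀)/N₀ = (3790 − 211)/211 = 16.962.
Solve 3790/(1 + 16.962·e^(−0.262t)) = 3600.5: 1 + 16.962·e^(−0.262t) = 1.0526, so e^(−0.262t) = 0.0031029.
−0.262·t = ln(0.0031029) = -5.7754, so t = 5.7754/0.262 = 22.044.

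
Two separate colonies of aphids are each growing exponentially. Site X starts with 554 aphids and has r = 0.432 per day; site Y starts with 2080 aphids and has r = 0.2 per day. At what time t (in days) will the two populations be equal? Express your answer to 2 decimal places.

5.70 days

Set 554·e^(0.432t) = 2080·e^(0.2t).
e^((0.432 − 0.2)t) = 2080/554 → e^(0.232·t) = 3.7545.
0.232·t = ln(3.7545) = 1.323, so t = 1.323/0.232 = 5.7024.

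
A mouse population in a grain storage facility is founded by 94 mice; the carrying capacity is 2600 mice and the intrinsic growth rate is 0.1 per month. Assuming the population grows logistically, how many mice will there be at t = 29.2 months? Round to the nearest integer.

1067 mice

A = (K − N₀)/N₀ = (2600 − 94)/94 = 26.66.
N(t) = K/(1 + A·e^(−rt)) = 2600/(1 + 26.66×e^(−0.1×29.2)).
e^(−2.92) = 0.053934; denominator = 1 + 26.66×0.053934 = 2.4378.
N = 2600/2.4378 = 1066.51.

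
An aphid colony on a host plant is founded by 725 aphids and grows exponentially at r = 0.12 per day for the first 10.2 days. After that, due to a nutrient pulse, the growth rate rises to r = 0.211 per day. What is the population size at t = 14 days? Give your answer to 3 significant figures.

Phase 1: N(10.2) = 725·e^(0.12×10.2) = 725·e^1.224 = 2465.55.
Phase 2 runs for 14 − 10.2 = 3.8 days at r = 0.211.
N(14) = 2465.55·e^(0.211×3.8) = 2465.55·e^0.8018 = 5497.08.

5500 aphids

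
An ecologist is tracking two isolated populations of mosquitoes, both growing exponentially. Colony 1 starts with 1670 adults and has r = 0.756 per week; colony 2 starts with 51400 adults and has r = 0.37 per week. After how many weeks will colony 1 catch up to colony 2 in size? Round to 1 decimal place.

Set 1670·e^(0.756t) = 51400·e^(0.37t).
e^((0.756 − 0.37)t) = 51400/1670 → e^(0.386·t) = 30.778.
0.386·t = ln(30.778) = 3.4268, so t = 3.4268/0.386 = 8.8778.

8.9 weeks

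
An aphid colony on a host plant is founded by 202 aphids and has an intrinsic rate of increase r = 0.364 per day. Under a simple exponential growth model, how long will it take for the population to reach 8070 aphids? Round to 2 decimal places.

Set N₀·e^(rt) = 8070: e^(0.364·t) = 8070/202 = 39.95.
0.364·t = ln(39.95) = 3.6876, so t = 3.6876/0.364 = 10.131.

10.13 days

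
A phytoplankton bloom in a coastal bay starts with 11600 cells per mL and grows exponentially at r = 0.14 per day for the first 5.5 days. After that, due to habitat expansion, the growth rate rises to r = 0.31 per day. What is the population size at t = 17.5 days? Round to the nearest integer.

1033809 cells per mL

Phase 1: N(5.5) = 11600·e^(0.14×5.5) = 11600·e^0.77 = 25053.3.
Phase 2 runs for 17.5 − 5.5 = 12 days at r = 0.31.
N(17.5) = 25053.3·e^(0.31×12) = 25053.3·e^3.72 = 1.033809×10^6.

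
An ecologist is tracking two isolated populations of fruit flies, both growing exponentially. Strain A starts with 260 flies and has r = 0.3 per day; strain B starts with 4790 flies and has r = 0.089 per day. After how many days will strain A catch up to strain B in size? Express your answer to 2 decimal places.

Set 260·e^(0.3t) = 4790·e^(0.089t).
e^((0.3 − 0.089)t) = 4790/260 → e^(0.211·t) = 18.423.
0.211·t = ln(18.423) = 2.9136, so t = 2.9136/0.211 = 13.809.

13.81 days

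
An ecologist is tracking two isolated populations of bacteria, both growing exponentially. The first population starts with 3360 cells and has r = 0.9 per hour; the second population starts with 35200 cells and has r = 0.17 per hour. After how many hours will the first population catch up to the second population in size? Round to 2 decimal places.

3.22 hours

Set 3360·e^(0.9t) = 35200·e^(0.17t).
e^((0.9 − 0.17)t) = 35200/3360 → e^(0.73·t) = 10.476.
0.73·t = ln(10.476) = 2.3491, so t = 2.3491/0.73 = 3.218.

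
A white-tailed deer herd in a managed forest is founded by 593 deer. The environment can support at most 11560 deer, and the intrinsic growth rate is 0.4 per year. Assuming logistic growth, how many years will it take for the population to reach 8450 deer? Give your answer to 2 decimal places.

A = (K − N₀)/N₀ = (11560 − 593)/593 = 18.494.
Solve 11560/(1 + 18.494·e^(−0.4t)) = 8450: 1 + 18.494·e^(−0.4t) = 1.368, so e^(−0.4t) = 0.0199008.
−0.4·t = ln(0.0199008) = -3.917, so t = 3.917/0.4 = 9.7925.

9.79 years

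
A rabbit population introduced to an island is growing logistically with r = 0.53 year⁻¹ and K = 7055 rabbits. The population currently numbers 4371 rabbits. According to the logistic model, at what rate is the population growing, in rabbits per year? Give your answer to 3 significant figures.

dN/dt = rN(1 − N/K) = 0.53 × 4371 × (1 − 4371/7055).
1 − 4371/7055 = 0.38044; dN/dt = 0.53 × 4371 × 0.38044 = 881.34.

881 rabbits per year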